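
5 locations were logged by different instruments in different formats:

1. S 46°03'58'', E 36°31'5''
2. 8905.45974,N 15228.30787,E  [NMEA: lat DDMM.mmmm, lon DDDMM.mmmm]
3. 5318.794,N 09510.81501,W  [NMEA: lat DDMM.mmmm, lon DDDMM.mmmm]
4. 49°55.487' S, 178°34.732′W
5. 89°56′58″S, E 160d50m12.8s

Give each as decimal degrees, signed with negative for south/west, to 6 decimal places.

1. -46.066111, 36.518056
2. 89.090996, 152.471798
3. 53.313233, -95.180250
4. -49.924783, -178.578867
5. -89.949444, 160.836889

Point 1:
  Latitude: 46 + 3/60 + 58/3600 = 46.0661111
  S → negative
  Lon: 36 + 31/60 + 5/3600 = 36.5180556
  E ⇒ keep positive
Point 2:
  φ: degrees = first 2 digits = 89, minutes = 5.45974; 89 + 5.45974/60 = 89.0909957
  N → positive
  Lon: split at 3 digits → 152° and 28.30787′; 152 + 28.30787/60 = 152.4717978
  E → positive
Point 3:
  φ: degrees = first 2 digits = 53, minutes = 18.794; 53 + 18.794/60 = 53.3132333
  N → positive
  Lon: degrees = first 3 digits = 95, minutes = 10.81501; 95 + 10.81501/60 = 95.1802502
  hemisphere W, so the sign is −
Point 4:
  φ: 55.487′ = 0.924783°; total 49.9247833
  S → negative
  Longitude: 34.732′ = 0.578867°; total 178.5788667
  W → negative
Point 5:
  φ: 89 + 56/60 + 58/3600 = 89.9494444
  S → negative
  λ: 160 + 50/60 + 12.8/3600 = 160.8368889
  E ⇒ keep positive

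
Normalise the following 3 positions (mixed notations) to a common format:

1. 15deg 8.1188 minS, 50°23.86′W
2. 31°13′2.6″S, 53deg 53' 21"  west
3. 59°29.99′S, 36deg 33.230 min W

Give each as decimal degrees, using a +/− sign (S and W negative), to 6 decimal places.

Point 1:
  Lat: 15 + 8.1188/60 = 15.1353133
  S ⇒ negate
  λ: 23.86′ = 0.397667°; total 50.3976667
  hemisphere W, so the sign is −
Point 2:
  Lat: 31° + 13/60 + 2.6/3600 = 31 + 0.216667 + 0.000722 = 31.2173889
  S ⇒ negate
  λ: 53 + 53/60 + 21/3600 = 53.8891667
  hemisphere W, so the sign is −
Point 3:
  Latitude: 29.99′ = 0.499833°; total 59.4998333
  S → negative
  Longitude: 36 + 33.23/60 = 36.5538333
  W → negative

1. -15.135313, -50.397667
2. -31.217389, -53.889167
3. -59.499833, -36.553833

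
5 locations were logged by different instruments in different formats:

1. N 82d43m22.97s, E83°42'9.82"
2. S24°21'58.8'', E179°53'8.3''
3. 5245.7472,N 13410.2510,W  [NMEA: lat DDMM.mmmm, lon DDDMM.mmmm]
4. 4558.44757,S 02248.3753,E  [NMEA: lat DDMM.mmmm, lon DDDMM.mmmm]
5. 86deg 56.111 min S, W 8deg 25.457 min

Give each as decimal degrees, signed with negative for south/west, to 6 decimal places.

1. 82.723047, 83.702728
2. -24.366333, 179.885639
3. 52.762453, -134.170850
4. -45.974126, 22.806255
5. -86.935183, -8.424283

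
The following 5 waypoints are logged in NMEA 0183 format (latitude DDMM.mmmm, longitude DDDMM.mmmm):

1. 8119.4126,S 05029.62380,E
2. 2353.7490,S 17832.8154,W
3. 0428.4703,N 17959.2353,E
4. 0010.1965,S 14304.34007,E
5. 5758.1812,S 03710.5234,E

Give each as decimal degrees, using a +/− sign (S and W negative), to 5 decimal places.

1. -81.32354, 50.49373
2. -23.89582, -178.54692
3. 4.47451, 179.98726
4. -0.16994, 143.07233
5. -57.96969, 37.17539

Point 1:
  Lat: split at 2 digits → 81° and 19.4126′; 81 + 19.4126/60 = 81.323543
  S ⇒ negate
  λ: degrees = first 3 digits = 50, minutes = 29.6238; 50 + 29.6238/60 = 50.493730
  E → positive
Point 2:
  Lat: split at 2 digits → 23° and 53.749′; 23 + 53.749/60 = 23.895817
  S ⇒ negate
  Longitude: split at 3 digits → 178° and 32.8154′; 178 + 32.8154/60 = 178.546923
  W → negative
Point 3:
  Lat: degrees = first 2 digits = 4, minutes = 28.4703; 4 + 28.4703/60 = 4.474505
  N ⇒ keep positive
  Lon: degrees = first 3 digits = 179, minutes = 59.2353; 179 + 59.2353/60 = 179.987255
  E → positive
Point 4:
  Lat: degrees = first 2 digits = 0, minutes = 10.1965; 0 + 10.1965/60 = 0.169942
  S → negative
  Longitude: degrees = first 3 digits = 143, minutes = 4.34007; 143 + 4.34007/60 = 143.072335
  E → positive
Point 5:
  Latitude: split at 2 digits → 57° and 58.1812′; 57 + 58.1812/60 = 57.969687
  S ⇒ negate
  Longitude: degrees = first 3 digits = 37, minutes = 10.5234; 37 + 10.5234/60 = 37.175390
  E ⇒ keep positive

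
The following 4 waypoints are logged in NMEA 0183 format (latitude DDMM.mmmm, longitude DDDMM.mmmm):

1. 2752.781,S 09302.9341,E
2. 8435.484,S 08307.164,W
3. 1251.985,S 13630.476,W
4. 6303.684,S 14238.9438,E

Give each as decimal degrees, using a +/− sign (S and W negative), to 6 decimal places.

Point 1:
  Latitude: split at 2 digits → 27° and 52.781′; 27 + 52.781/60 = 27.8796833
  S ⇒ negate
  Longitude: split at 3 digits → 093° and 2.9341′; 93 + 2.9341/60 = 93.0489017
  E → positive
Point 2:
  Lat: degrees = first 2 digits = 84, minutes = 35.484; 84 + 35.484/60 = 84.5914000
  S ⇒ negate
  Longitude: degrees = first 3 digits = 83, minutes = 7.164; 83 + 7.164/60 = 83.1194000
  W → negative
Point 3:
  Lat: degrees = first 2 digits = 12, minutes = 51.985; 12 + 51.985/60 = 12.8664167
  S → negative
  Longitude: split at 3 digits → 136° and 30.476′; 136 + 30.476/60 = 136.5079333
  W ⇒ negate
Point 4:
  φ: degrees = first 2 digits = 63, minutes = 3.684; 63 + 3.684/60 = 63.0614000
  S → negative
  Lon: split at 3 digits → 142° and 38.9438′; 142 + 38.9438/60 = 142.6490633
  E ⇒ keep positive

1. -27.879683, 93.048902
2. -84.591400, -83.119400
3. -12.866417, -136.507933
4. -63.061400, 142.649063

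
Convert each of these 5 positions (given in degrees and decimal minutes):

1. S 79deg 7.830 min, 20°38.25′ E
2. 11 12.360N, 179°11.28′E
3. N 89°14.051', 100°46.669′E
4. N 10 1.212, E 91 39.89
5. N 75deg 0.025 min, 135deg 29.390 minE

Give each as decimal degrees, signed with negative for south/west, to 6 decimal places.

1. -79.130500, 20.637500
2. 11.206000, 179.188000
3. 89.234183, 100.777817
4. 10.020200, 91.664833
5. 75.000417, 135.489833

Point 1:
  φ: 79 + 7.83/60 = 79.1305000
  S ⇒ negate
  Longitude: 38.25′ = 0.637500°; total 20.6375000
  E → positive
Point 2:
  Latitude: 11 + 12.36/60 = 11.2060000
  N ⇒ keep positive
  λ: 179 + 11.28/60 = 179.1880000
  E ⇒ keep positive
Point 3:
  Latitude: 14.051′ = 0.234183°; total 89.2341833
  N ⇒ keep positive
  Longitude: 46.669′ = 0.777817°; total 100.7778167
  E → positive
Point 4:
  φ: 1.212′ = 0.020200°; total 10.0202000
  N ⇒ keep positive
  Lon: 39.89′ = 0.664833°; total 91.6648333
  E ⇒ keep positive
Point 5:
  Lat: 75 + 0.025/60 = 75.0004167
  N ⇒ keep positive
  Lon: 29.39′ = 0.489833°; total 135.4898333
  E ⇒ keep positive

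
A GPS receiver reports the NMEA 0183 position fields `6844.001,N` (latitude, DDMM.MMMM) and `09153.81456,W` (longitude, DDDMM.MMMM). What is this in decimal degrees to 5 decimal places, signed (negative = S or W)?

68.73335, -91.89691

Lat: split at 2 digits → 68° and 44.001′; 68 + 44.001/60 = 68.733350
N → positive
λ: split at 3 digits → 091° and 53.81456′; 91 + 53.81456/60 = 91.896909
W ⇒ negate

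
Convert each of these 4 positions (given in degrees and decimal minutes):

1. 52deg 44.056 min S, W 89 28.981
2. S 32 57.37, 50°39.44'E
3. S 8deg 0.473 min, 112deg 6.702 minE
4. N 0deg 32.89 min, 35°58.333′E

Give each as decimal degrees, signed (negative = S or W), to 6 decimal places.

1. -52.734267, -89.483017
2. -32.956167, 50.657333
3. -8.007883, 112.111700
4. 0.548167, 35.972217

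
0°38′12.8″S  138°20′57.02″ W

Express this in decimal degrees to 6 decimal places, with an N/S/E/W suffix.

0.636889° S, 138.349172° W

φ: 0 + 38/60 + 12.8/3600 = 0.6368889
Lon: 138 + 20/60 + 57.02/3600 = 138.3491722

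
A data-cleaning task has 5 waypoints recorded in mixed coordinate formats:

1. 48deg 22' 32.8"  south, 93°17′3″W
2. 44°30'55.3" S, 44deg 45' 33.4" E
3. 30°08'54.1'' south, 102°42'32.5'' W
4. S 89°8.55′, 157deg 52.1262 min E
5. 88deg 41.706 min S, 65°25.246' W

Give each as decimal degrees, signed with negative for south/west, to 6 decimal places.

1. -48.375778, -93.284167
2. -44.515361, 44.759278
3. -30.148361, -102.709028
4. -89.142500, 157.868770
5. -88.695100, -65.420767

Point 1:
  φ: 48° + 22/60 + 32.8/3600 = 48 + 0.366667 + 0.009111 = 48.3757778
  S ⇒ negate
  Lon: 93° + 17/60 + 3/3600 = 93 + 0.283333 + 0.000833 = 93.2841667
  W → negative
Point 2:
  φ: 30′ + 55.3″ = 30.92167′; 44 + 30.92167/60 = 44.5153611
  S ⇒ negate
  Lon: 44 + 45/60 + 33.4/3600 = 44.7592778
  E ⇒ keep positive
Point 3:
  φ: 30° + 8/60 + 54.1/3600 = 30 + 0.133333 + 0.015028 = 30.1483611
  S → negative
  λ: 102 + 42/60 + 32.5/3600 = 102.7090278
  W ⇒ negate
Point 4:
  Lat: 89 + 8.55/60 = 89.1425000
  S → negative
  λ: 157 + 52.1262/60 = 157.8687700
  E ⇒ keep positive
Point 5:
  φ: 41.706′ = 0.695100°; total 88.6951000
  hemisphere S, so the sign is −
  Lon: 65 + 25.246/60 = 65.4207667
  hemisphere W, so the sign is −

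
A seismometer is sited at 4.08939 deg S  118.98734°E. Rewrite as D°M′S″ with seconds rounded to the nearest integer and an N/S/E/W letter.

Lat: 0.089390 × 60 = 5.36340′ → 5′, remainder × 60 = 21.80″
Lon: 0.987340 × 60 = 59.24040′ → 59′, remainder × 60 = 14.42″

4°05′22″ S, 118°59′14″ E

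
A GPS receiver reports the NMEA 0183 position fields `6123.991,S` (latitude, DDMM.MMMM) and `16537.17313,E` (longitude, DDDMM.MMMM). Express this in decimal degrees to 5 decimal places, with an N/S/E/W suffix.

61.39985° S, 165.61955° E

Latitude: degrees = first 2 digits = 61, minutes = 23.991; 61 + 23.991/60 = 61.399850
Longitude: split at 3 digits → 165° and 37.17313′; 165 + 37.17313/60 = 165.619552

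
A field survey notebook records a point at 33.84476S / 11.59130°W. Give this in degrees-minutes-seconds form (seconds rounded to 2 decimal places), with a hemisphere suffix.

33°50′41.14″ S, 11°35′28.68″ W

Latitude: whole degrees 33; 50.68560′ → 50′ and 41.1360″
Longitude: 0.591300° → 35.47800′; 0.47800 × 60 = 28.6800″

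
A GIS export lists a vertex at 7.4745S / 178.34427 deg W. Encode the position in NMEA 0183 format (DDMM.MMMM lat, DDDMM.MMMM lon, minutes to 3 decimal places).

Lat: 7° + 0.474500 × 60 = 7° 28.47000′
Longitude: fractional part 0.344270 → 20.65620 minutes

0728.470,S / 17820.656,W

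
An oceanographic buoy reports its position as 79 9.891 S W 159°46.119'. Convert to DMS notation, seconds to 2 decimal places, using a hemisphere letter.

79°09′53.46″ S, 159°46′7.14″ W

φ: 9.89100′ → 9′ and 0.89100 × 60 = 53.4600″
Lon: fractional minutes 0.11900 × 60 = 7.1400″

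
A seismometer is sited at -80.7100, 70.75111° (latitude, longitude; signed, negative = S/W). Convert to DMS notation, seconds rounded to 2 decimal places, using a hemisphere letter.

Latitude is negative → S; |value| = 80.710000
φ: 0.710000 × 60 = 42.60000′ → 42′, remainder × 60 = 36.0000″
Lon: 0.751110 × 60 = 45.06660′ → 45′, remainder × 60 = 3.9960″

80°42′36.00″ S, 70°45′4.00″ E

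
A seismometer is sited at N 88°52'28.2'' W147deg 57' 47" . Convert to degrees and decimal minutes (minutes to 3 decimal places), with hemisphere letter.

88° 52.470′ N, 147° 57.783′ W

φ: seconds/60 = 0.47000; minutes = 52 + 0.47000 = 52.47000
λ: 57 + 47/60 = 57.78333′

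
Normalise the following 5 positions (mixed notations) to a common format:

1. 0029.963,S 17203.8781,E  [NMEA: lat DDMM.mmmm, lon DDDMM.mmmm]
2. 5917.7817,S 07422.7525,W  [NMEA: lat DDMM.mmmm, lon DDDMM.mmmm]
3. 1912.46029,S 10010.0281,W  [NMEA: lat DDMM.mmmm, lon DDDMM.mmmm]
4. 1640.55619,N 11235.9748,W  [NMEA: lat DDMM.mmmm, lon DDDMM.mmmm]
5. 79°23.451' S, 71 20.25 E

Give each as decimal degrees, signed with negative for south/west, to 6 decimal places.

1. -0.499383, 172.064635
2. -59.296362, -74.379208
3. -19.207672, -100.167135
4. 16.675937, -112.599580
5. -79.390850, 71.337500

Point 1:
  Latitude: split at 2 digits → 00° and 29.963′; 0 + 29.963/60 = 0.4993833
  S → negative
  λ: split at 3 digits → 172° and 3.8781′; 172 + 3.8781/60 = 172.0646350
  E → positive
Point 2:
  Lat: split at 2 digits → 59° and 17.7817′; 59 + 17.7817/60 = 59.2963617
  hemisphere S, so the sign is −
  Longitude: split at 3 digits → 074° and 22.7525′; 74 + 22.7525/60 = 74.3792083
  hemisphere W, so the sign is −
Point 3:
  Lat: split at 2 digits → 19° and 12.46029′; 19 + 12.46029/60 = 19.2076715
  hemisphere S, so the sign is −
  λ: split at 3 digits → 100° and 10.0281′; 100 + 10.0281/60 = 100.1671350
  W ⇒ negate
Point 4:
  Lat: split at 2 digits → 16° and 40.55619′; 16 + 40.55619/60 = 16.6759365
  N → positive
  Longitude: degrees = first 3 digits = 112, minutes = 35.9748; 112 + 35.9748/60 = 112.5995800
  hemisphere W, so the sign is −
Point 5:
  φ: 23.451′ = 0.390850°; total 79.3908500
  S → negative
  Longitude: 20.25′ = 0.337500°; total 71.3375000
  E ⇒ keep positive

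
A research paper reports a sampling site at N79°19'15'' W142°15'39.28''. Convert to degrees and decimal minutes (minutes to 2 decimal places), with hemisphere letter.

79° 19.25′ N, 142° 15.65′ W

φ: 19 + 15/60 = 19.2500′
Lon: seconds/60 = 0.65467; minutes = 15 + 0.65467 = 15.6547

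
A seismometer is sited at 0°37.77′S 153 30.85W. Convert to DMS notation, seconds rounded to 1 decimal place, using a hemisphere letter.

0°37′46.2″ S, 153°30′51.0″ W

φ: fractional minutes 0.77000 × 60 = 46.200″
Longitude: 30.85000′ → 30′ and 0.85000 × 60 = 51.000″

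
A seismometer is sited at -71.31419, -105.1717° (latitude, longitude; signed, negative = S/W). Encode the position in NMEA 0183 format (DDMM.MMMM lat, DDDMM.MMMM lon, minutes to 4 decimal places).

Latitude is negative → S; |value| = 71.314190
φ: minutes = (71.314190 − 71) × 60 = 18.851400
Longitude is negative → W; |value| = 105.171700
λ: fractional part 0.171700 → 10.302000 minutes

7118.8514,S / 10510.3020,W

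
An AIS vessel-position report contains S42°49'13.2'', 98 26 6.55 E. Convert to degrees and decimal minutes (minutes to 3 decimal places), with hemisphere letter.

φ: seconds/60 = 0.22000; minutes = 49 + 0.22000 = 49.22000
λ: 26 + 6.55/60 = 26.10917′

42° 49.220′ S, 98° 26.109′ E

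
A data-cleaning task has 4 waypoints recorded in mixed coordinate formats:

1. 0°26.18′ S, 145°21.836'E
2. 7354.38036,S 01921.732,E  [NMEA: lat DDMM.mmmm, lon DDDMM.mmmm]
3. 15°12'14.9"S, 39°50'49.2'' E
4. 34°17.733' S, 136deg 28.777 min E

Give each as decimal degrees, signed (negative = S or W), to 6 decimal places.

Point 1:
  φ: 26.18′ = 0.436333°; total 0.4363333
  S ⇒ negate
  λ: 21.836′ = 0.363933°; total 145.3639333
  E ⇒ keep positive
Point 2:
  Lat: degrees = first 2 digits = 73, minutes = 54.38036; 73 + 54.38036/60 = 73.9063393
  S → negative
  λ: split at 3 digits → 019° and 21.732′; 19 + 21.732/60 = 19.3622000
  E → positive
Point 3:
  Lat: 12′ + 14.9″ = 12.24833′; 15 + 12.24833/60 = 15.2041389
  S → negative
  Longitude: 39° + 50/60 + 49.2/3600 = 39 + 0.833333 + 0.013667 = 39.8470000
  E → positive
Point 4:
  Latitude: 17.733′ = 0.295550°; total 34.2955500
  S → negative
  Longitude: 28.777′ = 0.479617°; total 136.4796167
  E ⇒ keep positive

1. -0.436333, 145.363933
2. -73.906339, 19.362200
3. -15.204139, 39.847000
4. -34.295550, 136.479617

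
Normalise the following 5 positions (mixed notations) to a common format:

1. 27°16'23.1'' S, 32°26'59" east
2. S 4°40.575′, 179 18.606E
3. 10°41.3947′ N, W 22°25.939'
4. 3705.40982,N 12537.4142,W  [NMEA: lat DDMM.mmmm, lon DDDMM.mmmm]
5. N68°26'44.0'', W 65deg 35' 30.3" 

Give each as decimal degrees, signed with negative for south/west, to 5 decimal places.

1. -27.27308, 32.44972
2. -4.67625, 179.31010
3. 10.68991, -22.43232
4. 37.09016, -125.62357
5. 68.44556, -65.59175

Point 1:
  φ: 27° + 16/60 + 23.1/3600 = 27 + 0.266667 + 0.006417 = 27.273083
  S → negative
  Lon: 32° + 26/60 + 59/3600 = 32 + 0.433333 + 0.016389 = 32.449722
  E ⇒ keep positive
Point 2:
  Lat: 40.575′ = 0.676250°; total 4.676250
  hemisphere S, so the sign is −
  Longitude: 179 + 18.606/60 = 179.310100
  E ⇒ keep positive
Point 3:
  Latitude: 41.3947′ = 0.689912°; total 10.689912
  N ⇒ keep positive
  Longitude: 25.939′ = 0.432317°; total 22.432317
  W → negative
Point 4:
  φ: split at 2 digits → 37° and 5.40982′; 37 + 5.40982/60 = 37.090164
  N ⇒ keep positive
  Lon: split at 3 digits → 125° and 37.4142′; 125 + 37.4142/60 = 125.623570
  hemisphere W, so the sign is −
Point 5:
  Latitude: 68° + 26/60 + 44/3600 = 68 + 0.433333 + 0.012222 = 68.445556
  N → positive
  Longitude: 65 + 35/60 + 30.3/3600 = 65.591750
  hemisphere W, so the sign is −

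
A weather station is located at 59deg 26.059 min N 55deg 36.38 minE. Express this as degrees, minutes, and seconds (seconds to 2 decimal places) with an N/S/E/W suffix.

59°26′3.54″ N, 55°36′22.80″ E

Lat: 26.05900′ → 26′ and 0.05900 × 60 = 3.5400″
λ: 36.38000′ → 36′ and 0.38000 × 60 = 22.8000″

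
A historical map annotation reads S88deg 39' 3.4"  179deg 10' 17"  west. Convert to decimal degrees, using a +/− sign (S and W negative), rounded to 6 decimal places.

φ: 88° + 39/60 + 3.4/3600 = 88 + 0.650000 + 0.000944 = 88.6509444
S ⇒ negate
Lon: 179° + 10/60 + 17/3600 = 179 + 0.166667 + 0.004722 = 179.1713889
W ⇒ negate

-88.650944, -179.171389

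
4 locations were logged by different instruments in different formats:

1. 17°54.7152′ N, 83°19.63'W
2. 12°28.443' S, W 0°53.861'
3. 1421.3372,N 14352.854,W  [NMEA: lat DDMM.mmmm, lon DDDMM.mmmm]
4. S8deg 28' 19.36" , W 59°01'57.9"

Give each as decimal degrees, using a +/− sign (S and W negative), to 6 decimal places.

Point 1:
  Latitude: 17 + 54.7152/60 = 17.9119200
  N ⇒ keep positive
  λ: 83 + 19.63/60 = 83.3271667
  W ⇒ negate
Point 2:
  Lat: 12 + 28.443/60 = 12.4740500
  S ⇒ negate
  λ: 53.861′ = 0.897683°; total 0.8976833
  W → negative
Point 3:
  Lat: split at 2 digits → 14° and 21.3372′; 14 + 21.3372/60 = 14.3556200
  N → positive
  Lon: degrees = first 3 digits = 143, minutes = 52.854; 143 + 52.854/60 = 143.8809000
  W ⇒ negate
Point 4:
  φ: 8° + 28/60 + 19.36/3600 = 8 + 0.466667 + 0.005378 = 8.4720444
  S → negative
  λ: 1′ + 57.9″ = 1.96500′; 59 + 1.96500/60 = 59.0327500
  hemisphere W, so the sign is −

1. 17.911920, -83.327167
2. -12.474050, -0.897683
3. 14.355620, -143.880900
4. -8.472044, -59.032750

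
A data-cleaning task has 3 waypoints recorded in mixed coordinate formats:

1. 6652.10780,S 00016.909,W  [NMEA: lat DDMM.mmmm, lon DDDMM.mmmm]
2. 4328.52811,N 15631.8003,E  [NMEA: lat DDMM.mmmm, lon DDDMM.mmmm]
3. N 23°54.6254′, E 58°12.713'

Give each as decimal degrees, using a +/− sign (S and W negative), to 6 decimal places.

1. -66.868463, -0.281817
2. 43.475469, 156.530005
3. 23.910423, 58.211883

Point 1:
  φ: degrees = first 2 digits = 66, minutes = 52.1078; 66 + 52.1078/60 = 66.8684633
  S ⇒ negate
  Longitude: split at 3 digits → 000° and 16.909′; 0 + 16.909/60 = 0.2818167
  W → negative
Point 2:
  Lat: degrees = first 2 digits = 43, minutes = 28.52811; 43 + 28.52811/60 = 43.4754685
  N → positive
  Longitude: split at 3 digits → 156° and 31.8003′; 156 + 31.8003/60 = 156.5300050
  E ⇒ keep positive
Point 3:
  Lat: 54.6254′ = 0.910423°; total 23.9104233
  N ⇒ keep positive
  Lon: 58 + 12.713/60 = 58.2118833
  E → positive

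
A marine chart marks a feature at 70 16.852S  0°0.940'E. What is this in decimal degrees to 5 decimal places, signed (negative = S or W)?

Latitude: 70 + 16.852/60 = 70.280867
hemisphere S, so the sign is −
Longitude: 0 + 0.94/60 = 0.015667
E → positive

-70.28087, 0.01567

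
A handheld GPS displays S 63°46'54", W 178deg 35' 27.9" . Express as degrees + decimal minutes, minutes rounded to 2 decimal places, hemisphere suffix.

63° 46.90′ S, 178° 35.47′ W

Lat: seconds/60 = 0.90000; minutes = 46 + 0.90000 = 46.9000
λ: 35 + 27.9/60 = 35.4650′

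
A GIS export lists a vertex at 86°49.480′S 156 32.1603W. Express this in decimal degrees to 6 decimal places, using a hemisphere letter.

86.824667° S, 156.536005° W

φ: 49.48′ = 0.824667°; total 86.8246667
λ: 156 + 32.1603/60 = 156.5360050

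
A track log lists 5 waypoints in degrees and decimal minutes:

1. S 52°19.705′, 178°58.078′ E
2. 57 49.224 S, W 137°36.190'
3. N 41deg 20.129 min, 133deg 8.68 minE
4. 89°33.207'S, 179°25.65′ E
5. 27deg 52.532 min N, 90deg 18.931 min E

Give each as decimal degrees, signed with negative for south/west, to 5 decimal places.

1. -52.32842, 178.96797
2. -57.82040, -137.60317
3. 41.33548, 133.14467
4. -89.55345, 179.42750
5. 27.87553, 90.31552

Point 1:
  Lat: 19.705′ = 0.328417°; total 52.328417
  S → negative
  λ: 178 + 58.078/60 = 178.967967
  E ⇒ keep positive
Point 2:
  φ: 57 + 49.224/60 = 57.820400
  S ⇒ negate
  Longitude: 137 + 36.19/60 = 137.603167
  hemisphere W, so the sign is −
Point 3:
  φ: 20.129′ = 0.335483°; total 41.335483
  N ⇒ keep positive
  Longitude: 133 + 8.68/60 = 133.144667
  E ⇒ keep positive
Point 4:
  φ: 89 + 33.207/60 = 89.553450
  S → negative
  Lon: 25.65′ = 0.427500°; total 179.427500
  E ⇒ keep positive
Point 5:
  φ: 27 + 52.532/60 = 27.875533
  N → positive
  Longitude: 90 + 18.931/60 = 90.315517
  E ⇒ keep positive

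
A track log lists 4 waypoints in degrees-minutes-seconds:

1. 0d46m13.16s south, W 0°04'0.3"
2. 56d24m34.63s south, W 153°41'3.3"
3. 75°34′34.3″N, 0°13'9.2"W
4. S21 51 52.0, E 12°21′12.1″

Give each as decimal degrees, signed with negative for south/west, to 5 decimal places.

Point 1:
  Lat: 0° + 46/60 + 13.16/3600 = 0 + 0.766667 + 0.003656 = 0.770322
  hemisphere S, so the sign is −
  Longitude: 4′ + 0.3″ = 4.00500′; 0 + 4.00500/60 = 0.066750
  W → negative
Point 2:
  φ: 24′ + 34.63″ = 24.57717′; 56 + 24.57717/60 = 56.409619
  S → negative
  λ: 41′ + 3.3″ = 41.05500′; 153 + 41.05500/60 = 153.684250
  W → negative
Point 3:
  Lat: 34′ + 34.3″ = 34.57167′; 75 + 34.57167/60 = 75.576194
  N → positive
  Lon: 0° + 13/60 + 9.2/3600 = 0 + 0.216667 + 0.002556 = 0.219222
  W ⇒ negate
Point 4:
  Lat: 21° + 51/60 + 52/3600 = 21 + 0.850000 + 0.014444 = 21.864444
  S ⇒ negate
  λ: 12 + 21/60 + 12.1/3600 = 12.353361
  E ⇒ keep positive

1. -0.77032, -0.06675
2. -56.40962, -153.68425
3. 75.57619, -0.21922
4. -21.86444, 12.35336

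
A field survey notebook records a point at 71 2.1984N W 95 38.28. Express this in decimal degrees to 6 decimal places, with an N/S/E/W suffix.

71.036640° N, 95.638000° W

φ: 71 + 2.1984/60 = 71.0366400
Longitude: 38.28′ = 0.638000°; total 95.6380000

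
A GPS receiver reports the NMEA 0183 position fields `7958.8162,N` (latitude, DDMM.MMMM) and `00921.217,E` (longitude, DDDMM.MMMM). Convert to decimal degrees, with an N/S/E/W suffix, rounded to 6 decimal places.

79.980270° N, 9.353617° E

Lat: degrees = first 2 digits = 79, minutes = 58.8162; 79 + 58.8162/60 = 79.9802700
λ: split at 3 digits → 009° and 21.217′; 9 + 21.217/60 = 9.3536167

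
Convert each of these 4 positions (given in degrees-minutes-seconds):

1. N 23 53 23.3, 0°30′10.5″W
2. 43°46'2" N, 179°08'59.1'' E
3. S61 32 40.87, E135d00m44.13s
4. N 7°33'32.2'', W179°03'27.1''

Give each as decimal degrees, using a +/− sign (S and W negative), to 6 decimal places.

1. 23.889806, -0.502917
2. 43.767222, 179.149750
3. -61.544686, 135.012258
4. 7.558944, -179.057528

Point 1:
  Latitude: 53′ + 23.3″ = 53.38833′; 23 + 53.38833/60 = 23.8898056
  N → positive
  Lon: 0° + 30/60 + 10.5/3600 = 0 + 0.500000 + 0.002917 = 0.5029167
  hemisphere W, so the sign is −
Point 2:
  Lat: 43 + 46/60 + 2/3600 = 43.7672222
  N ⇒ keep positive
  Lon: 8′ + 59.1″ = 8.98500′; 179 + 8.98500/60 = 179.1497500
  E → positive
Point 3:
  Lat: 61° + 32/60 + 40.87/3600 = 61 + 0.533333 + 0.011353 = 61.5446861
  S → negative
  λ: 0′ + 44.13″ = 0.73550′; 135 + 0.73550/60 = 135.0122583
  E → positive
Point 4:
  Latitude: 7 + 33/60 + 32.2/3600 = 7.5589444
  N → positive
  Lon: 179 + 3/60 + 27.1/3600 = 179.0575278
  W → negative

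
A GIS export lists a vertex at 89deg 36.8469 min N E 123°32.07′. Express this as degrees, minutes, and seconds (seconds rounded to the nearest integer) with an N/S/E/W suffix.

89°36′51″ N, 123°32′4″ E

Lat: fractional minutes 0.84690 × 60 = 50.81″
Lon: 32.07000′ → 32′ and 0.07000 × 60 = 4.20″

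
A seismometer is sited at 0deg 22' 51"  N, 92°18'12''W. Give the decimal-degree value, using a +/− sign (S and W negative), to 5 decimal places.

φ: 0 + 22/60 + 51/3600 = 0.380833
N ⇒ keep positive
Lon: 18′ + 12″ = 18.20000′; 92 + 18.20000/60 = 92.303333
hemisphere W, so the sign is −

0.38083, -92.30333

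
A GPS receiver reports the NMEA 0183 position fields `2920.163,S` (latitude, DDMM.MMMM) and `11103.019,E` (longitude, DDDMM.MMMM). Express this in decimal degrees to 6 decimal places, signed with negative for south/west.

-29.336050, 111.050317

Latitude: split at 2 digits → 29° and 20.163′; 29 + 20.163/60 = 29.3360500
S ⇒ negate
Lon: degrees = first 3 digits = 111, minutes = 3.019; 111 + 3.019/60 = 111.0503167
E ⇒ keep positive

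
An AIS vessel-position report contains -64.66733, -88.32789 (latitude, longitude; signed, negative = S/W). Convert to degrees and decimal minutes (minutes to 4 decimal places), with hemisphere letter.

64° 40.0398′ S, 88° 19.6734′ W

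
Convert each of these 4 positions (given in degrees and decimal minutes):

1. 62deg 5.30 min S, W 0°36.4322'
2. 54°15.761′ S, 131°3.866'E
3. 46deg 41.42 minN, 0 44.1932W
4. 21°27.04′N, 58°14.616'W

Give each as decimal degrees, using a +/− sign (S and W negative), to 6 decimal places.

Point 1:
  Lat: 62 + 5.3/60 = 62.0883333
  hemisphere S, so the sign is −
  λ: 0 + 36.4322/60 = 0.6072033
  W → negative
Point 2:
  φ: 15.761′ = 0.262683°; total 54.2626833
  S → negative
  Longitude: 3.866′ = 0.064433°; total 131.0644333
  E → positive
Point 3:
  φ: 41.42′ = 0.690333°; total 46.6903333
  N → positive
  Longitude: 44.1932′ = 0.736553°; total 0.7365533
  hemisphere W, so the sign is −
Point 4:
  Latitude: 27.04′ = 0.450667°; total 21.4506667
  N → positive
  Longitude: 14.616′ = 0.243600°; total 58.2436000
  W → negative

1. -62.088333, -0.607203
2. -54.262683, 131.064433
3. 46.690333, -0.736553
4. 21.450667, -58.243600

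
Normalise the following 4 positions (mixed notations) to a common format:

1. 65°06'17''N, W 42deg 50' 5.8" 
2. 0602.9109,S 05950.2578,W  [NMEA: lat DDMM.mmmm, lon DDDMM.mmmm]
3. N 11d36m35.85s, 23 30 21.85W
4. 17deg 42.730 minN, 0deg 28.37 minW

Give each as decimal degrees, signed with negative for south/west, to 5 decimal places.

1. 65.10472, -42.83494
2. -6.04852, -59.83763
3. 11.60996, -23.50607
4. 17.71217, -0.47283

Point 1:
  Lat: 6′ + 17″ = 6.28333′; 65 + 6.28333/60 = 65.104722
  N ⇒ keep positive
  λ: 50′ + 5.8″ = 50.09667′; 42 + 50.09667/60 = 42.834944
  hemisphere W, so the sign is −
Point 2:
  φ: split at 2 digits → 06° and 2.9109′; 6 + 2.9109/60 = 6.048515
  S → negative
  Longitude: degrees = first 3 digits = 59, minutes = 50.2578; 59 + 50.2578/60 = 59.837630
  W → negative
Point 3:
  Lat: 11 + 36/60 + 35.85/3600 = 11.609958
  N ⇒ keep positive
  Longitude: 23 + 30/60 + 21.85/3600 = 23.506069
  hemisphere W, so the sign is −
Point 4:
  Latitude: 42.73′ = 0.712167°; total 17.712167
  N → positive
  λ: 0 + 28.37/60 = 0.472833
  W → negative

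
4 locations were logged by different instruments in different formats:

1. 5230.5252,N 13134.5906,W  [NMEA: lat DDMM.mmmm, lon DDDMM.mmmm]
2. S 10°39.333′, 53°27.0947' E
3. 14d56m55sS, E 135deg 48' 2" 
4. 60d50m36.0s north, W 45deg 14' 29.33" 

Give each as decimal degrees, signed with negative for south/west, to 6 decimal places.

1. 52.508753, -131.576510
2. -10.655550, 53.451578
3. -14.948611, 135.800556
4. 60.843333, -45.241481

Point 1:
  Latitude: degrees = first 2 digits = 52, minutes = 30.5252; 52 + 30.5252/60 = 52.5087533
  N → positive
  λ: degrees = first 3 digits = 131, minutes = 34.5906; 131 + 34.5906/60 = 131.5765100
  W → negative
Point 2:
  φ: 39.333′ = 0.655550°; total 10.6555500
  S → negative
  Longitude: 53 + 27.0947/60 = 53.4515783
  E → positive
Point 3:
  Latitude: 14° + 56/60 + 55/3600 = 14 + 0.933333 + 0.015278 = 14.9486111
  S → negative
  Longitude: 135° + 48/60 + 2/3600 = 135 + 0.800000 + 0.000556 = 135.8005556
  E → positive
Point 4:
  Lat: 60 + 50/60 + 36/3600 = 60.8433333
  N ⇒ keep positive
  Longitude: 14′ + 29.33″ = 14.48883′; 45 + 14.48883/60 = 45.2414806
  hemisphere W, so the sign is −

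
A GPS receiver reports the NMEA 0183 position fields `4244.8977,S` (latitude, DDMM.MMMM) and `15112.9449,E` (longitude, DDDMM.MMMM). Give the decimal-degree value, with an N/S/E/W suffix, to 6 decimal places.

Lat: degrees = first 2 digits = 42, minutes = 44.8977; 42 + 44.8977/60 = 42.7482950
Longitude: split at 3 digits → 151° and 12.9449′; 151 + 12.9449/60 = 151.2157483

42.748295° S, 151.215748° E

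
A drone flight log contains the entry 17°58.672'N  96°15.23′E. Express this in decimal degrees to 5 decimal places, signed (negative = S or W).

Lat: 58.672′ = 0.977867°; total 17.977867
N ⇒ keep positive
λ: 96 + 15.23/60 = 96.253833
E → positive

17.97787, 96.25383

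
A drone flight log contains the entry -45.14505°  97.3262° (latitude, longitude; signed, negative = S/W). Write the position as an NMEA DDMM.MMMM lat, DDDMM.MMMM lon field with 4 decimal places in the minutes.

4508.7030,S / 09719.5720,E

Latitude is negative → S; |value| = 45.145050
Lat: fractional part 0.145050 → 8.703000 minutes
Longitude: minutes = (97.326200 − 97) × 60 = 19.572000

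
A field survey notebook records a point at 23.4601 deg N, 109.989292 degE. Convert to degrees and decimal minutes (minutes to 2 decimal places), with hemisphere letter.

23° 27.61′ N, 109° 59.36′ E

φ: minutes = (23.460100 − 23) × 60 = 27.6060
Lon: 109° + 0.989292 × 60 = 109° 59.3575′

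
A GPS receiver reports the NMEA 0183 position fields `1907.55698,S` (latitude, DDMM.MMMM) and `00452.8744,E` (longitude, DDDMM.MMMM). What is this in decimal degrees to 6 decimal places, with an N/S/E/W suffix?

Latitude: split at 2 digits → 19° and 7.55698′; 19 + 7.55698/60 = 19.1259497
Lon: degrees = first 3 digits = 4, minutes = 52.8744; 4 + 52.8744/60 = 4.8812400

19.125950° S, 4.881240° E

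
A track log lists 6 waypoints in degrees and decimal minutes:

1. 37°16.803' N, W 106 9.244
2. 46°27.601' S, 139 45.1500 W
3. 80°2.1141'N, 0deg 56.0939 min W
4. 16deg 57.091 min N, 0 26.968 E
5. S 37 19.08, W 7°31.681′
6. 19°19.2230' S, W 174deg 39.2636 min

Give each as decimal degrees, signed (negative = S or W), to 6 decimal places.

1. 37.280050, -106.154067
2. -46.460017, -139.752500
3. 80.035235, -0.934898
4. 16.951517, 0.449467
5. -37.318000, -7.528017
6. -19.320383, -174.654393

Point 1:
  Latitude: 37 + 16.803/60 = 37.2800500
  N → positive
  Lon: 106 + 9.244/60 = 106.1540667
  W ⇒ negate
Point 2:
  φ: 27.601′ = 0.460017°; total 46.4600167
  S ⇒ negate
  Lon: 139 + 45.15/60 = 139.7525000
  W ⇒ negate
Point 3:
  φ: 80 + 2.1141/60 = 80.0352350
  N → positive
  λ: 56.0939′ = 0.934898°; total 0.9348983
  W ⇒ negate
Point 4:
  φ: 16 + 57.091/60 = 16.9515167
  N → positive
  Longitude: 0 + 26.968/60 = 0.4494667
  E ⇒ keep positive
Point 5:
  φ: 19.08′ = 0.318000°; total 37.3180000
  hemisphere S, so the sign is −
  λ: 31.681′ = 0.528017°; total 7.5280167
  W → negative
Point 6:
  Latitude: 19 + 19.223/60 = 19.3203833
  hemisphere S, so the sign is −
  Longitude: 39.2636′ = 0.654393°; total 174.6543933
  W → negative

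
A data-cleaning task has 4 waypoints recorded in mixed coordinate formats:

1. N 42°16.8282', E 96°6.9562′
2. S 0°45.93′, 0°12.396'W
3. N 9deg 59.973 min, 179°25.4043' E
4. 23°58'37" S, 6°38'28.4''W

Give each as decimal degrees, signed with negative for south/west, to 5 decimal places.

1. 42.28047, 96.11594
2. -0.76550, -0.20660
3. 9.99955, 179.42341
4. -23.97694, -6.64122

Point 1:
  Lat: 42 + 16.8282/60 = 42.280470
  N → positive
  λ: 96 + 6.9562/60 = 96.115937
  E ⇒ keep positive
Point 2:
  φ: 0 + 45.93/60 = 0.765500
  hemisphere S, so the sign is −
  Lon: 0 + 12.396/60 = 0.206600
  W → negative
Point 3:
  Lat: 9 + 59.973/60 = 9.999550
  N ⇒ keep positive
  λ: 179 + 25.4043/60 = 179.423405
  E → positive
Point 4:
  φ: 23° + 58/60 + 37/3600 = 23 + 0.966667 + 0.010278 = 23.976944
  hemisphere S, so the sign is −
  Lon: 6° + 38/60 + 28.4/3600 = 6 + 0.633333 + 0.007889 = 6.641222
  W ⇒ negate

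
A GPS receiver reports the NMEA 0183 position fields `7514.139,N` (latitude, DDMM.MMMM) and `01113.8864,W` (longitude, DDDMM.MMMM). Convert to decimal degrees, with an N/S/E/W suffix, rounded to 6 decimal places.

75.235650° N, 11.231440° W

Lat: degrees = first 2 digits = 75, minutes = 14.139; 75 + 14.139/60 = 75.2356500
Lon: split at 3 digits → 011° and 13.8864′; 11 + 13.8864/60 = 11.2314400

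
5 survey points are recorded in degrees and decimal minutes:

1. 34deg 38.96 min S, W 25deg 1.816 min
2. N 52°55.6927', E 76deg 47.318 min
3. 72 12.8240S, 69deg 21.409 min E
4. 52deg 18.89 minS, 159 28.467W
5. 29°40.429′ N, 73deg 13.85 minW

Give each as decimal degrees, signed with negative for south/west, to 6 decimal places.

1. -34.649333, -25.030267
2. 52.928212, 76.788633
3. -72.213733, 69.356817
4. -52.314833, -159.474450
5. 29.673817, -73.230833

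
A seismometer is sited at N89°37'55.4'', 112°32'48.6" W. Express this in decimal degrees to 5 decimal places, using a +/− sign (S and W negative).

89.63206, -112.54683

φ: 89° + 37/60 + 55.4/3600 = 89 + 0.616667 + 0.015389 = 89.632056
N → positive
λ: 32′ + 48.6″ = 32.81000′; 112 + 32.81000/60 = 112.546833
W → negative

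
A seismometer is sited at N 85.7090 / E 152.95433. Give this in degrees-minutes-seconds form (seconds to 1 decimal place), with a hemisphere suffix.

85°42′32.4″ N, 152°57′15.6″ E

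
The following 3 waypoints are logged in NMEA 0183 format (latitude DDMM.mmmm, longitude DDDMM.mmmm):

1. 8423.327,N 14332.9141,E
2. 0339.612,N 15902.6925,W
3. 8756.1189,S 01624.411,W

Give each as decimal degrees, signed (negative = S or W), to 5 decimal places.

1. 84.38878, 143.54857
2. 3.66020, -159.04488
3. -87.93532, -16.40685

Point 1:
  Latitude: degrees = first 2 digits = 84, minutes = 23.327; 84 + 23.327/60 = 84.388783
  N → positive
  Longitude: split at 3 digits → 143° and 32.9141′; 143 + 32.9141/60 = 143.548568
  E ⇒ keep positive
Point 2:
  Lat: split at 2 digits → 03° and 39.612′; 3 + 39.612/60 = 3.660200
  N → positive
  Longitude: split at 3 digits → 159° and 2.6925′; 159 + 2.6925/60 = 159.044875
  hemisphere W, so the sign is −
Point 3:
  Lat: split at 2 digits → 87° and 56.1189′; 87 + 56.1189/60 = 87.935315
  S → negative
  λ: degrees = first 3 digits = 16, minutes = 24.411; 16 + 24.411/60 = 16.406850
  W → negative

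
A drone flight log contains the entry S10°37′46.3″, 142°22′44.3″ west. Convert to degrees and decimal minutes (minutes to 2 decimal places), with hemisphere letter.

10° 37.77′ S, 142° 22.74′ W

Latitude: 37 + 46.3/60 = 37.7717′
λ: 22 + 44.3/60 = 22.7383′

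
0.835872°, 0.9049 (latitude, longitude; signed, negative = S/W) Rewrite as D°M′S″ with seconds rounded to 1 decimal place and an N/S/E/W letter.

0°50′9.1″ N, 0°54′17.6″ E

Latitude: whole degrees 0; 50.15232′ → 50′ and 9.139″
λ: 0.904900° → 54.29400′; 0.29400 × 60 = 17.640″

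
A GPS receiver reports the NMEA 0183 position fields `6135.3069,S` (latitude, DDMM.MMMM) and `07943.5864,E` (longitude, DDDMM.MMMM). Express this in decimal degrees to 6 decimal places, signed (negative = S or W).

Lat: degrees = first 2 digits = 61, minutes = 35.3069; 61 + 35.3069/60 = 61.5884483
S → negative
Longitude: split at 3 digits → 079° and 43.5864′; 79 + 43.5864/60 = 79.7264400
E ⇒ keep positive

-61.588448, 79.726440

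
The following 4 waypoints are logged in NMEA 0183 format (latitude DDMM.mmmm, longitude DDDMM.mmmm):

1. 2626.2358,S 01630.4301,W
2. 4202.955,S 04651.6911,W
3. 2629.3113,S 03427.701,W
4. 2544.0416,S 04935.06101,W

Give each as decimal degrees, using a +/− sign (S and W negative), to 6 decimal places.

1. -26.437263, -16.507168
2. -42.049250, -46.861518
3. -26.488522, -34.461683
4. -25.734027, -49.584350

Point 1:
  Latitude: split at 2 digits → 26° and 26.2358′; 26 + 26.2358/60 = 26.4372633
  hemisphere S, so the sign is −
  Lon: degrees = first 3 digits = 16, minutes = 30.4301; 16 + 30.4301/60 = 16.5071683
  W ⇒ negate
Point 2:
  φ: degrees = first 2 digits = 42, minutes = 2.955; 42 + 2.955/60 = 42.0492500
  S → negative
  Lon: degrees = first 3 digits = 46, minutes = 51.6911; 46 + 51.6911/60 = 46.8615183
  W ⇒ negate
Point 3:
  Lat: split at 2 digits → 26° and 29.3113′; 26 + 29.3113/60 = 26.4885217
  S ⇒ negate
  λ: split at 3 digits → 034° and 27.701′; 34 + 27.701/60 = 34.4616833
  W ⇒ negate
Point 4:
  φ: degrees = first 2 digits = 25, minutes = 44.0416; 25 + 44.0416/60 = 25.7340267
  S → negative
  λ: degrees = first 3 digits = 49, minutes = 35.06101; 49 + 35.06101/60 = 49.5843502
  W → negative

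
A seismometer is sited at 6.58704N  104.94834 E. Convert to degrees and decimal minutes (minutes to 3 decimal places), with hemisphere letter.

6° 35.222′ N, 104° 56.900′ E

Latitude: minutes = (6.587040 − 6) × 60 = 35.22240
λ: minutes = (104.948340 − 104) × 60 = 56.90040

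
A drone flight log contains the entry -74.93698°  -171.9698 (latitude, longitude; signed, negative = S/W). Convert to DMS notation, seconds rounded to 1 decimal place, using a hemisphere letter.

Latitude is negative → S; |value| = 74.936980
φ: 0.936980° → 56.21880′; 0.21880 × 60 = 13.128″
Longitude is negative → W; |value| = 171.969800
Lon: 0.969800 × 60 = 58.18800′ → 58′, remainder × 60 = 11.280″

74°56′13.1″ S, 171°58′11.3″ W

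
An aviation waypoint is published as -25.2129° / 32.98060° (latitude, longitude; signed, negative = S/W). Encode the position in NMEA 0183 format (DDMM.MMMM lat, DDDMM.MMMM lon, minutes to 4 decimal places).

2512.7740,S / 03258.8360,E

Latitude is negative → S; |value| = 25.212900
φ: 25° + 0.212900 × 60 = 25° 12.774000′
Lon: fractional part 0.980600 → 58.836000 minutes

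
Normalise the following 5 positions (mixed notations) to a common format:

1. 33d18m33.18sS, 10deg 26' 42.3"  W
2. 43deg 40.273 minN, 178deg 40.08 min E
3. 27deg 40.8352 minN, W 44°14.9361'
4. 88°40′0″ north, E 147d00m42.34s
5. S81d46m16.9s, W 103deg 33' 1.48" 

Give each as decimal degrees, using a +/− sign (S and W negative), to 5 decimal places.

Point 1:
  φ: 33 + 18/60 + 33.18/3600 = 33.309217
  hemisphere S, so the sign is −
  λ: 10 + 26/60 + 42.3/3600 = 10.445083
  W ⇒ negate
Point 2:
  Lat: 40.273′ = 0.671217°; total 43.671217
  N ⇒ keep positive
  Lon: 178 + 40.08/60 = 178.668000
  E → positive
Point 3:
  φ: 27 + 40.8352/60 = 27.680587
  N ⇒ keep positive
  Longitude: 14.9361′ = 0.248935°; total 44.248935
  W → negative
Point 4:
  φ: 88 + 40/60 + 0/3600 = 88.666667
  N ⇒ keep positive
  Longitude: 147 + 0/60 + 42.34/3600 = 147.011761
  E ⇒ keep positive
Point 5:
  Lat: 46′ + 16.9″ = 46.28167′; 81 + 46.28167/60 = 81.771361
  S ⇒ negate
  Longitude: 103° + 33/60 + 1.48/3600 = 103 + 0.550000 + 0.000411 = 103.550411
  W ⇒ negate

1. -33.30922, -10.44508
2. 43.67122, 178.66800
3. 27.68059, -44.24894
4. 88.66667, 147.01176
5. -81.77136, -103.55041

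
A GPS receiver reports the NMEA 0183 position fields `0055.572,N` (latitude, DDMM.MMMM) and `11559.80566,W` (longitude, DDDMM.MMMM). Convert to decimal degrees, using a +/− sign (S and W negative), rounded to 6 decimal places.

φ: degrees = first 2 digits = 0, minutes = 55.572; 0 + 55.572/60 = 0.9262000
N → positive
Lon: degrees = first 3 digits = 115, minutes = 59.80566; 115 + 59.80566/60 = 115.9967610
W → negative

0.926200, -115.996761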